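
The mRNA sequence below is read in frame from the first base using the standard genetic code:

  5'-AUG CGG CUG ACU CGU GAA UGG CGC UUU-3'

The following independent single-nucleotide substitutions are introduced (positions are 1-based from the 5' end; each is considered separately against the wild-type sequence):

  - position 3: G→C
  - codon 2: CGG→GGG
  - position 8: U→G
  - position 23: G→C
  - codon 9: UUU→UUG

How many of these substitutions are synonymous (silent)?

Codon 1: AUG (Met) → AUC (Ile) — missense.
Codon 2: CGG (Arg) → GGG (Gly) — missense.
Codon 3: CUG (Leu) → CGG (Arg) — missense.
Codon 8: CGC (Arg) → CCC (Pro) — missense.
Codon 9: UUU (Phe) → UUG (Leu) — missense.
Synonymous: 0 of 5.

0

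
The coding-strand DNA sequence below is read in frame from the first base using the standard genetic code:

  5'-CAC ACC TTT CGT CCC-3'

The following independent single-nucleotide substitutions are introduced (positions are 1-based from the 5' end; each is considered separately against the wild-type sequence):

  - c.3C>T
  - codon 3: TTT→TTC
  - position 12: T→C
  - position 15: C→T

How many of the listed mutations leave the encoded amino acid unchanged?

Codon 1: CAC (His) → CAT (His) — synonymous.
Codon 3: TTT (Phe) → TTC (Phe) — synonymous.
Codon 4: CGT (Arg) → CGC (Arg) — synonymous.
Codon 5: CCC (Pro) → CCT (Pro) — synonymous.
Synonymous: 4 of 4.

4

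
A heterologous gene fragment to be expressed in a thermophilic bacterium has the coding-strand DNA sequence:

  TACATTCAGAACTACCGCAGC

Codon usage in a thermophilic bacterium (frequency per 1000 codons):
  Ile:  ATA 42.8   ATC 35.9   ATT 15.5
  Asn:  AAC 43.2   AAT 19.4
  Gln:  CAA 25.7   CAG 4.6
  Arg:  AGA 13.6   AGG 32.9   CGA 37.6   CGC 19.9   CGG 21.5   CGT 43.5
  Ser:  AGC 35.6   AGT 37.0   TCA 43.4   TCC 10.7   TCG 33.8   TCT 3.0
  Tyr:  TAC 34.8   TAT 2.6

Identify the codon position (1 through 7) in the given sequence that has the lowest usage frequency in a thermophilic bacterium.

3

Codon 1 TAC (Tyr): 34.8 per 1000.
Codon 2 ATT (Ile): 15.5 per 1000.
Codon 3 CAG (Gln): 4.6 per 1000.
Codon 4 AAC (Asn): 43.2 per 1000.
Codon 5 TAC (Tyr): 34.8 per 1000.
Codon 6 CGC (Arg): 19.9 per 1000.
Codon 7 AGC (Ser): 35.6 per 1000.
Lowest frequency is 4.6 at codon 3.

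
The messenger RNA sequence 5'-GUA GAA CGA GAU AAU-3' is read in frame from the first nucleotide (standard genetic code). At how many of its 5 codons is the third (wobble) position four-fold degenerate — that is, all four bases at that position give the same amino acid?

2

Codon 1 GUA (Val): third position 4-fold.
Codon 2 GAA (Glu): third position 2-fold.
Codon 3 CGA (Arg): third position 4-fold.
Codon 4 GAU (Asp): third position 2-fold.
Codon 5 AAU (Asn): third position 2-fold.
Four-fold degenerate third positions: 2.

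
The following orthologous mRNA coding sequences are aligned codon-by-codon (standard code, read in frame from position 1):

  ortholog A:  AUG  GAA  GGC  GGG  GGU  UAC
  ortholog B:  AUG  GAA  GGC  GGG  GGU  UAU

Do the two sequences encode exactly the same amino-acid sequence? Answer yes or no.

Codon 1: AUG Met / AUG Met — identical.
Codon 2: GAA Glu / GAA Glu — identical.
Codon 3: GGC Gly / GGC Gly — identical.
Codon 4: GGG Gly / GGG Gly — identical.
Codon 5: GGU Gly / GGU Gly — identical.
Codon 6: UAC Tyr / UAU Tyr — synonymous.
Nonsynonymous differences: 0 → same protein.

yes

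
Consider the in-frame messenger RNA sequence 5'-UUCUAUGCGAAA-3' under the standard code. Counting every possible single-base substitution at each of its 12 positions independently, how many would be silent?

Codon 1 (UUC, Phe): 1 synonymous substitution.
Codon 2 (UAU, Tyr): 1 synonymous substitution.
Codon 3 (GCG, Ala): 3 synonymous substitutions.
Codon 4 (AAA, Lys): 1 synonymous substitution.
Total: 1 + 1 + 3 + 1 = 6.

6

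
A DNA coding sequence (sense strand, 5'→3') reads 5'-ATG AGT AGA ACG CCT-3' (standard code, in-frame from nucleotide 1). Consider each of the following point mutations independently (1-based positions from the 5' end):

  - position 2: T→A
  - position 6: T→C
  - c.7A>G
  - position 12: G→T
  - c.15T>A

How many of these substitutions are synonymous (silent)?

Codon 1: ATG (Met) → AAG (Lys) — missense.
Codon 2: AGT (Ser) → AGC (Ser) — synonymous.
Codon 3: AGA (Arg) → GGA (Gly) — missense.
Codon 4: ACG (Thr) → ACT (Thr) — synonymous.
Codon 5: CCT (Pro) → CCA (Pro) — synonymous.
Synonymous: 3 of 5.

3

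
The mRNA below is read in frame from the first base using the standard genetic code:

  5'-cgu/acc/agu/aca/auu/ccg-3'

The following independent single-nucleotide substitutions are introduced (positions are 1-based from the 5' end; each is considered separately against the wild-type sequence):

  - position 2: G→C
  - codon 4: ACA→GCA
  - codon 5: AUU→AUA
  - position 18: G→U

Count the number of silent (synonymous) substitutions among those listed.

2

Codon 1: CGU (Arg) → CCU (Pro) — missense.
Codon 4: ACA (Thr) → GCA (Ala) — missense.
Codon 5: AUU (Ile) → AUA (Ile) — synonymous.
Codon 6: CCG (Pro) → CCU (Pro) — synonymous.
Synonymous: 2 of 4.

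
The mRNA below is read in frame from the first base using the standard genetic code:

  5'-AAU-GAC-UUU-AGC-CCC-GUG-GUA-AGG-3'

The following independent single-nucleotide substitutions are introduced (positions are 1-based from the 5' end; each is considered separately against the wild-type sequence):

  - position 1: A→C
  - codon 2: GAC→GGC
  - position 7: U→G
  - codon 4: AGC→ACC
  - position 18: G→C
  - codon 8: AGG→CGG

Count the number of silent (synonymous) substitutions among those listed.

2

Codon 1: AAU (Asn) → CAU (His) — missense.
Codon 2: GAC (Asp) → GGC (Gly) — missense.
Codon 3: UUU (Phe) → GUU (Val) — missense.
Codon 4: AGC (Ser) → ACC (Thr) — missense.
Codon 6: GUG (Val) → GUC (Val) — synonymous.
Codon 8: AGG (Arg) → CGG (Arg) — synonymous.
Synonymous: 2 of 6.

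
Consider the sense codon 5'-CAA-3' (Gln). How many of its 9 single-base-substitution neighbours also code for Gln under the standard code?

1

Position 1: none → 0 synonymous.
Position 2: none → 0 synonymous.
Position 3: CAG → 1 synonymous.
Total: 0 + 0 + 1 = 1.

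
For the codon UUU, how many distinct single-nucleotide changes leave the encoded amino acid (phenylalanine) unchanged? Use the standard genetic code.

Position 1: none → 0 synonymous.
Position 2: none → 0 synonymous.
Position 3: UUC → 1 synonymous.
Total: 0 + 0 + 1 = 1.

1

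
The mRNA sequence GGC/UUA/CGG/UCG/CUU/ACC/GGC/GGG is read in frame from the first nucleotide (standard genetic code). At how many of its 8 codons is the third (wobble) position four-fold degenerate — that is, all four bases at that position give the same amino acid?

Codon 1 GGC (Gly): third position 4-fold.
Codon 2 UUA (Leu): third position 2-fold.
Codon 3 CGG (Arg): third position 4-fold.
Codon 4 UCG (Ser): third position 4-fold.
Codon 5 CUU (Leu): third position 4-fold.
Codon 6 ACC (Thr): third position 4-fold.
Codon 7 GGC (Gly): third position 4-fold.
Codon 8 GGG (Gly): third position 4-fold.
Four-fold degenerate third positions: 7.

7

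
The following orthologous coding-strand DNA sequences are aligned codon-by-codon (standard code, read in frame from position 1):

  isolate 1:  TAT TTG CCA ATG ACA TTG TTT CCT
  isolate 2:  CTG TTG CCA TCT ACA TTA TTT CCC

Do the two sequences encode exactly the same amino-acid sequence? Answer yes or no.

Codon 1: TAT Tyr / CTG Leu — nonsynonymous.
Codon 2: TTG Leu / TTG Leu — identical.
Codon 3: CCA Pro / CCA Pro — identical.
Codon 4: ATG Met / TCT Ser — nonsynonymous.
Codon 5: ACA Thr / ACA Thr — identical.
Codon 6: TTG Leu / TTA Leu — synonymous.
Codon 7: TTT Phe / TTT Phe — identical.
Codon 8: CCT Pro / CCC Pro — synonymous.
Nonsynonymous differences: 2 → different protein.

no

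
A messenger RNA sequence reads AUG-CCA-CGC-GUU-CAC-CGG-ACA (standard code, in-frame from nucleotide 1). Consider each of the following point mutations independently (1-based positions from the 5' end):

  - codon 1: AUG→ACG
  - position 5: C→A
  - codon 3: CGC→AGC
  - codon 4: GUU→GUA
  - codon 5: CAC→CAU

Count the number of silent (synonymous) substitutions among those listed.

2

Codon 1: AUG (Met) → ACG (Thr) — missense.
Codon 2: CCA (Pro) → CAA (Gln) — missense.
Codon 3: CGC (Arg) → AGC (Ser) — missense.
Codon 4: GUU (Val) → GUA (Val) — synonymous.
Codon 5: CAC (His) → CAU (His) — synonymous.
Synonymous: 2 of 5.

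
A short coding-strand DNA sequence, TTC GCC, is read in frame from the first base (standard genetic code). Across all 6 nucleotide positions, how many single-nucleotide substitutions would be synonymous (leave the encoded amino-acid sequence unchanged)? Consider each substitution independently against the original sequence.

4

Codon 1 (TTC, Phe): 1 synonymous substitution.
Codon 2 (GCC, Ala): 3 synonymous substitutions.
Total: 1 + 3 = 4.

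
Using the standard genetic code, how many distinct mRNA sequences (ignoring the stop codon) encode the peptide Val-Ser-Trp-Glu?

Val: 4 codons.
Ser: 6 codons.
Trp: 1 codon.
Glu: 2 codons.
4 × 6 × 1 × 2 = 48.

48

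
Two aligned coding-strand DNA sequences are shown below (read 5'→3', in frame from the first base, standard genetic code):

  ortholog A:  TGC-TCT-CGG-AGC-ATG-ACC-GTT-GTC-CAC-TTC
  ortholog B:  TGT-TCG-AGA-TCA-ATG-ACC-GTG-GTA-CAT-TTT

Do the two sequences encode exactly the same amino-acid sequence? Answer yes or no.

yes

Codon 1: TGC Cys / TGT Cys — synonymous.
Codon 2: TCT Ser / TCG Ser — synonymous.
Codon 3: CGG Arg / AGA Arg — synonymous.
Codon 4: AGC Ser / TCA Ser — synonymous.
Codon 5: ATG Met / ATG Met — identical.
Codon 6: ACC Thr / ACC Thr — identical.
Codon 7: GTT Val / GTG Val — synonymous.
Codon 8: GTC Val / GTA Val — synonymous.
Codon 9: CAC His / CAT His — synonymous.
Codon 10: TTC Phe / TTT Phe — synonymous.
Nonsynonymous differences: 0 → same protein.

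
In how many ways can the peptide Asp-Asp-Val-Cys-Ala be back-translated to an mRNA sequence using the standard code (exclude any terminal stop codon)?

128

Asp: 2 codons.
Asp: 2 codons.
Val: 4 codons.
Cys: 2 codons.
Ala: 4 codons.
2 × 2 × 4 × 2 × 4 = 128.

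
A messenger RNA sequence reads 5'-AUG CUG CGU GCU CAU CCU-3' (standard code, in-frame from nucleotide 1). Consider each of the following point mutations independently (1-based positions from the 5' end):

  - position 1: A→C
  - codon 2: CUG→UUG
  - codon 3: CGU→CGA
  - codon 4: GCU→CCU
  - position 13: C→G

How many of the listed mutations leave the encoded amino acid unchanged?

2

Codon 1: AUG (Met) → CUG (Leu) — missense.
Codon 2: CUG (Leu) → UUG (Leu) — synonymous.
Codon 3: CGU (Arg) → CGA (Arg) — synonymous.
Codon 4: GCU (Ala) → CCU (Pro) — missense.
Codon 5: CAU (His) → GAU (Asp) — missense.
Synonymous: 2 of 5.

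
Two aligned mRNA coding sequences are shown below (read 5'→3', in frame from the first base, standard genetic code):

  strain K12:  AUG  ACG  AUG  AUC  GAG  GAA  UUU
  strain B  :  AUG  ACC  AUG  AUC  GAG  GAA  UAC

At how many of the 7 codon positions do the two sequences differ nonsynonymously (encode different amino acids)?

1

Codon 1: AUG Met / AUG Met — identical.
Codon 2: ACG Thr / ACC Thr — synonymous.
Codon 3: AUG Met / AUG Met — identical.
Codon 4: AUC Ile / AUC Ile — identical.
Codon 5: GAG Glu / GAG Glu — identical.
Codon 6: GAA Glu / GAA Glu — identical.
Codon 7: UUU Phe / UAC Tyr — nonsynonymous.
Nonsynonymous differences: 1.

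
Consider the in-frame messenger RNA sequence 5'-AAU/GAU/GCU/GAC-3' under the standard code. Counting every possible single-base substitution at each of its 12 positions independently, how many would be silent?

Codon 1 (AAU, Asn): 1 synonymous substitution.
Codon 2 (GAU, Asp): 1 synonymous substitution.
Codon 3 (GCU, Ala): 3 synonymous substitutions.
Codon 4 (GAC, Asp): 1 synonymous substitution.
Total: 1 + 1 + 3 + 1 = 6.

6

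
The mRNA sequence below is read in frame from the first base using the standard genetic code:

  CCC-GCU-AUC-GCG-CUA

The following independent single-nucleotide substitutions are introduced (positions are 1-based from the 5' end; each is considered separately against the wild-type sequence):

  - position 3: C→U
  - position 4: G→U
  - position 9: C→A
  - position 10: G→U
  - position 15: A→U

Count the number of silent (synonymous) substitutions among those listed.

Codon 1: CCC (Pro) → CCU (Pro) — synonymous.
Codon 2: GCU (Ala) → UCU (Ser) — missense.
Codon 3: AUC (Ile) → AUA (Ile) — synonymous.
Codon 4: GCG (Ala) → UCG (Ser) — missense.
Codon 5: CUA (Leu) → CUU (Leu) — synonymous.
Synonymous: 3 of 5.

3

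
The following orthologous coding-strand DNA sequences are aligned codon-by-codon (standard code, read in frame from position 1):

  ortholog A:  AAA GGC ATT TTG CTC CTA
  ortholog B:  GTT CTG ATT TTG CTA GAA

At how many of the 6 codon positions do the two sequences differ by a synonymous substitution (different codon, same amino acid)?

Codon 1: AAA Lys / GTT Val — nonsynonymous.
Codon 2: GGC Gly / CTG Leu — nonsynonymous.
Codon 3: ATT Ile / ATT Ile — identical.
Codon 4: TTG Leu / TTG Leu — identical.
Codon 5: CTC Leu / CTA Leu — synonymous.
Codon 6: CTA Leu / GAA Glu — nonsynonymous.
Synonymous differences: 1.

1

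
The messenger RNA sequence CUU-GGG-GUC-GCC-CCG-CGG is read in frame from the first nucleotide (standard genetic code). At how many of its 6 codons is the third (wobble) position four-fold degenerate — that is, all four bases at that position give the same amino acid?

Codon 1 CUU (Leu): third position 4-fold.
Codon 2 GGG (Gly): third position 4-fold.
Codon 3 GUC (Val): third position 4-fold.
Codon 4 GCC (Ala): third position 4-fold.
Codon 5 CCG (Pro): third position 4-fold.
Codon 6 CGG (Arg): third position 4-fold.
Four-fold degenerate third positions: 6.

6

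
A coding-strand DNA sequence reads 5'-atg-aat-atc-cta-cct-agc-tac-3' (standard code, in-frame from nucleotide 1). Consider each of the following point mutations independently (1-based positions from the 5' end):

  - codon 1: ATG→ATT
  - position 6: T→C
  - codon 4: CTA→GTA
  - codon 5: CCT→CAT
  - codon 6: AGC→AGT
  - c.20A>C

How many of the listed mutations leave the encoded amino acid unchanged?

2

Codon 1: ATG (Met) → ATT (Ile) — missense.
Codon 2: AAT (Asn) → AAC (Asn) — synonymous.
Codon 4: CTA (Leu) → GTA (Val) — missense.
Codon 5: CCT (Pro) → CAT (His) — missense.
Codon 6: AGC (Ser) → AGT (Ser) — synonymous.
Codon 7: TAC (Tyr) → TCC (Ser) — missense.
Synonymous: 2 of 6.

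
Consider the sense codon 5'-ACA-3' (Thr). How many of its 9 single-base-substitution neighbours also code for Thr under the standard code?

Position 1: none → 0 synonymous.
Position 2: none → 0 synonymous.
Position 3: ACU, ACC, ACG → 3 synonymous.
Total: 0 + 0 + 3 = 3.

3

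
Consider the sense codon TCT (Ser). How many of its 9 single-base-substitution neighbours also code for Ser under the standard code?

3

Position 1: none → 0 synonymous.
Position 2: none → 0 synonymous.
Position 3: TCC, TCA, TCG → 3 synonymous.
Total: 0 + 0 + 3 = 3.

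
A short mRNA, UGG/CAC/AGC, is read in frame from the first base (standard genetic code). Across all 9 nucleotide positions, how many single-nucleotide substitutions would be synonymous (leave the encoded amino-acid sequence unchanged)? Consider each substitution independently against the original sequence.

2

Codon 1 (UGG, Trp): 0 synonymous substitutions.
Codon 2 (CAC, His): 1 synonymous substitution.
Codon 3 (AGC, Ser): 1 synonymous substitution.
Total: 0 + 1 + 1 = 2.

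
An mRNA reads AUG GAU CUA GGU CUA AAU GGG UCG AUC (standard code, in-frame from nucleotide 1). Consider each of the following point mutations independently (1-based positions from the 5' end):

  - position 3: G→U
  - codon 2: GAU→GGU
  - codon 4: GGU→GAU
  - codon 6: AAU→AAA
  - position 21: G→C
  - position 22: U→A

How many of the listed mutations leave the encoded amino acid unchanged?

1

Codon 1: AUG (Met) → AUU (Ile) — missense.
Codon 2: GAU (Asp) → GGU (Gly) — missense.
Codon 4: GGU (Gly) → GAU (Asp) — missense.
Codon 6: AAU (Asn) → AAA (Lys) — missense.
Codon 7: GGG (Gly) → GGC (Gly) — synonymous.
Codon 8: UCG (Ser) → ACG (Thr) — missense.
Synonymous: 1 of 6.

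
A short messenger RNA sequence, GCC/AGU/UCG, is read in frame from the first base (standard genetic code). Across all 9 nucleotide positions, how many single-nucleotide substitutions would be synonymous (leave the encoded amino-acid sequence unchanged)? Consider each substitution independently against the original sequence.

7

Codon 1 (GCC, Ala): 3 synonymous substitutions.
Codon 2 (AGU, Ser): 1 synonymous substitution.
Codon 3 (UCG, Ser): 3 synonymous substitutions.
Total: 3 + 1 + 3 = 7.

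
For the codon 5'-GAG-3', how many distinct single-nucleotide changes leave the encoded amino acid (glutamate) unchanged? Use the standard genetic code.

1

Position 1: none → 0 synonymous.
Position 2: none → 0 synonymous.
Position 3: GAA → 1 synonymous.
Total: 0 + 0 + 1 = 1.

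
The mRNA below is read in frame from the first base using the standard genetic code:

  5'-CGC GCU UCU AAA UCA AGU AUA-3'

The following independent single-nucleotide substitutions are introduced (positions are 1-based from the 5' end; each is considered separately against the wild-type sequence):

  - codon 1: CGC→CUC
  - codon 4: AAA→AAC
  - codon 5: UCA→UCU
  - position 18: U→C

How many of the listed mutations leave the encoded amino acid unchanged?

2

Codon 1: CGC (Arg) → CUC (Leu) — missense.
Codon 4: AAA (Lys) → AAC (Asn) — missense.
Codon 5: UCA (Ser) → UCU (Ser) — synonymous.
Codon 6: AGU (Ser) → AGC (Ser) — synonymous.
Synonymous: 2 of 4.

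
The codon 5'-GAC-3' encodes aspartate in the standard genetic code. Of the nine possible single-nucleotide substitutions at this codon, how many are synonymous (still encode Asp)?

Position 1: none → 0 synonymous.
Position 2: none → 0 synonymous.
Position 3: GAU → 1 synonymous.
Total: 0 + 0 + 1 = 1.

1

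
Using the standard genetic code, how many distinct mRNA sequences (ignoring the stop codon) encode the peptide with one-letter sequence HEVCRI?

His: 2 codons.
Glu: 2 codons.
Val: 4 codons.
Cys: 2 codons.
Arg: 6 codons.
Ile: 3 codons.
2 × 2 × 4 × 2 × 6 × 3 = 576.

576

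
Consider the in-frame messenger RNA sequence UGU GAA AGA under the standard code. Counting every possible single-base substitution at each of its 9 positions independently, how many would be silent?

4

Codon 1 (UGU, Cys): 1 synonymous substitution.
Codon 2 (GAA, Glu): 1 synonymous substitution.
Codon 3 (AGA, Arg): 2 synonymous substitutions.
Total: 1 + 1 + 2 = 4.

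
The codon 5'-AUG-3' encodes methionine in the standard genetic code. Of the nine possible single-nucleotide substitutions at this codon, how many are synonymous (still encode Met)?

0

Position 1: none → 0 synonymous.
Position 2: none → 0 synonymous.
Position 3: none → 0 synonymous.
Total: 0 + 0 + 0 = 0.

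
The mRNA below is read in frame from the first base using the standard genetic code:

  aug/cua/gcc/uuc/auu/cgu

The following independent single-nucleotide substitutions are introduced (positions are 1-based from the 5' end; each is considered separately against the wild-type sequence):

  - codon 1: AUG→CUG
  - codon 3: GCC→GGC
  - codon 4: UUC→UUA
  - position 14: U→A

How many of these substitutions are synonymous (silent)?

0

Codon 1: AUG (Met) → CUG (Leu) — missense.
Codon 3: GCC (Ala) → GGC (Gly) — missense.
Codon 4: UUC (Phe) → UUA (Leu) — missense.
Codon 5: AUU (Ile) → AAU (Asn) — missense.
Synonymous: 0 of 4.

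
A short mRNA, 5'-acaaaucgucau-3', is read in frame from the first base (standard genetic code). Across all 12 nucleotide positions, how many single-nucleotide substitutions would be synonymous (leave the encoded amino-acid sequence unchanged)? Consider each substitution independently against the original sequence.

Codon 1 (ACA, Thr): 3 synonymous substitutions.
Codon 2 (AAU, Asn): 1 synonymous substitution.
Codon 3 (CGU, Arg): 3 synonymous substitutions.
Codon 4 (CAU, His): 1 synonymous substitution.
Total: 3 + 1 + 3 + 1 = 8.

8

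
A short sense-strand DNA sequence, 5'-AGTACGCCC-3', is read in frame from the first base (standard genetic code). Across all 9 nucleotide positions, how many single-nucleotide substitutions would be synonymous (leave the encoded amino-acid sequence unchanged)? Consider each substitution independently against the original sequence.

Codon 1 (AGT, Ser): 1 synonymous substitution.
Codon 2 (ACG, Thr): 3 synonymous substitutions.
Codon 3 (CCC, Pro): 3 synonymous substitutions.
Total: 1 + 3 + 3 = 7.

7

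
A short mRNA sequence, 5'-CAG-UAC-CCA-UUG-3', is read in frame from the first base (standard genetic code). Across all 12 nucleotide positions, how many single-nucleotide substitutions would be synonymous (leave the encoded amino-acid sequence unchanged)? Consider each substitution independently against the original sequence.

Codon 1 (CAG, Gln): 1 synonymous substitution.
Codon 2 (UAC, Tyr): 1 synonymous substitution.
Codon 3 (CCA, Pro): 3 synonymous substitutions.
Codon 4 (UUG, Leu): 2 synonymous substitutions.
Total: 1 + 1 + 3 + 2 = 7.

7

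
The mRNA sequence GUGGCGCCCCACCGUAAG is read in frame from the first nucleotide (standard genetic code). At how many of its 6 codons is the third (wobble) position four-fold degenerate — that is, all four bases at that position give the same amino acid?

Codon 1 GUG (Val): third position 4-fold.
Codon 2 GCG (Ala): third position 4-fold.
Codon 3 CCC (Pro): third position 4-fold.
Codon 4 CAC (His): third position 2-fold.
Codon 5 CGU (Arg): third position 4-fold.
Codon 6 AAG (Lys): third position 2-fold.
Four-fold degenerate third positions: 4.

4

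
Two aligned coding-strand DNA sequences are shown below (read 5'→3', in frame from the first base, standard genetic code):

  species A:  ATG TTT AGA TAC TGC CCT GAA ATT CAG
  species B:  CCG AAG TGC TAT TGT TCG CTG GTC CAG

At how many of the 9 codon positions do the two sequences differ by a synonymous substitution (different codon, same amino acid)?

Codon 1: ATG Met / CCG Pro — nonsynonymous.
Codon 2: TTT Phe / AAG Lys — nonsynonymous.
Codon 3: AGA Arg / TGC Cys — nonsynonymous.
Codon 4: TAC Tyr / TAT Tyr — synonymous.
Codon 5: TGC Cys / TGT Cys — synonymous.
Codon 6: CCT Pro / TCG Ser — nonsynonymous.
Codon 7: GAA Glu / CTG Leu — nonsynonymous.
Codon 8: ATT Ile / GTC Val — nonsynonymous.
Codon 9: CAG Gln / CAG Gln — identical.
Synonymous differences: 2.

2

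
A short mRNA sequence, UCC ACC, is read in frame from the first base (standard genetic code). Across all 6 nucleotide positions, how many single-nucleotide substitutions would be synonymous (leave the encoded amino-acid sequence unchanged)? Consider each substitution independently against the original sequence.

Codon 1 (UCC, Ser): 3 synonymous substitutions.
Codon 2 (ACC, Thr): 3 synonymous substitutions.
Total: 3 + 3 = 6.

6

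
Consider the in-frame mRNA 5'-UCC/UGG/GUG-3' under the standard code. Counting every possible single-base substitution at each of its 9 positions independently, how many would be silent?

6

Codon 1 (UCC, Ser): 3 synonymous substitutions.
Codon 2 (UGG, Trp): 0 synonymous substitutions.
Codon 3 (GUG, Val): 3 synonymous substitutions.
Total: 3 + 0 + 3 = 6.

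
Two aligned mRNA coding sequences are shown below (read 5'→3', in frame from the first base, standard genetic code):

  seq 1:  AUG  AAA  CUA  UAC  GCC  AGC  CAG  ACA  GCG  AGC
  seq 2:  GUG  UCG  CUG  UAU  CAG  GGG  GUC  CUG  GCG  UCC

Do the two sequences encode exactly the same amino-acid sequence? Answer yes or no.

Codon 1: AUG Met / GUG Val — nonsynonymous.
Codon 2: AAA Lys / UCG Ser — nonsynonymous.
Codon 3: CUA Leu / CUG Leu — synonymous.
Codon 4: UAC Tyr / UAU Tyr — synonymous.
Codon 5: GCC Ala / CAG Gln — nonsynonymous.
Codon 6: AGC Ser / GGG Gly — nonsynonymous.
Codon 7: CAG Gln / GUC Val — nonsynonymous.
Codon 8: ACA Thr / CUG Leu — nonsynonymous.
Codon 9: GCG Ala / GCG Ala — identical.
Codon 10: AGC Ser / UCC Ser — synonymous.
Nonsynonymous differences: 6 → different protein.

no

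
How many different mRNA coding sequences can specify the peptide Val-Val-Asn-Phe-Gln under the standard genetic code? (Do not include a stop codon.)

128

Val: 4 codons.
Val: 4 codons.
Asn: 2 codons.
Phe: 2 codons.
Gln: 2 codons.
4 × 4 × 2 × 2 × 2 = 128.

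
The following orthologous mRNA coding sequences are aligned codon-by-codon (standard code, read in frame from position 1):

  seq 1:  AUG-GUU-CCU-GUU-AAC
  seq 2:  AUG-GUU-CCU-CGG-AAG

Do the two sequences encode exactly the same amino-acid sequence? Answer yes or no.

Codon 1: AUG Met / AUG Met — identical.
Codon 2: GUU Val / GUU Val — identical.
Codon 3: CCU Pro / CCU Pro — identical.
Codon 4: GUU Val / CGG Arg — nonsynonymous.
Codon 5: AAC Asn / AAG Lys — nonsynonymous.
Nonsynonymous differences: 2 → different protein.

no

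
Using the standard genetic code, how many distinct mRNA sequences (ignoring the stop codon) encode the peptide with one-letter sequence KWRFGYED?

768

Lys: 2 codons.
Trp: 1 codon.
Arg: 6 codons.
Phe: 2 codons.
Gly: 4 codons.
Tyr: 2 codons.
Glu: 2 codons.
Asp: 2 codons.
2 × 1 × 6 × 2 × 4 × 2 × 2 × 2 = 768.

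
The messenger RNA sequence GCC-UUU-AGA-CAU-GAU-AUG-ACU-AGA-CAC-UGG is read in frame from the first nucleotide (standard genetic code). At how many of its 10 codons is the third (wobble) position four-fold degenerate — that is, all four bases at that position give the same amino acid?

Codon 1 GCC (Ala): third position 4-fold.
Codon 2 UUU (Phe): third position 2-fold.
Codon 3 AGA (Arg): third position 2-fold.
Codon 4 CAU (His): third position 2-fold.
Codon 5 GAU (Asp): third position 2-fold.
Codon 6 AUG (Met): third position 1-fold.
Codon 7 ACU (Thr): third position 4-fold.
Codon 8 AGA (Arg): third position 2-fold.
Codon 9 CAC (His): third position 2-fold.
Codon 10 UGG (Trp): third position 1-fold.
Four-fold degenerate third positions: 2.

2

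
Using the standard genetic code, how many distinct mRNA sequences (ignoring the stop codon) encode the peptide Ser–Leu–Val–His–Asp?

576

Ser: 6 codons.
Leu: 6 codons.
Val: 4 codons.
His: 2 codons.
Asp: 2 codons.
6 × 6 × 4 × 2 × 2 = 576.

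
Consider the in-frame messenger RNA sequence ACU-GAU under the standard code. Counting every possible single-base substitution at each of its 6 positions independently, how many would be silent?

4

Codon 1 (ACU, Thr): 3 synonymous substitutions.
Codon 2 (GAU, Asp): 1 synonymous substitution.
Total: 3 + 1 = 4.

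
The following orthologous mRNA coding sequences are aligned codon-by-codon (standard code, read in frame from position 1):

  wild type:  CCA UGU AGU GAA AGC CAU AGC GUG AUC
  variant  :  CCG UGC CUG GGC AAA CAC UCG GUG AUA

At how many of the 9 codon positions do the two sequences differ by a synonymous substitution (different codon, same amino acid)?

Codon 1: CCA Pro / CCG Pro — synonymous.
Codon 2: UGU Cys / UGC Cys — synonymous.
Codon 3: AGU Ser / CUG Leu — nonsynonymous.
Codon 4: GAA Glu / GGC Gly — nonsynonymous.
Codon 5: AGC Ser / AAA Lys — nonsynonymous.
Codon 6: CAU His / CAC His — synonymous.
Codon 7: AGC Ser / UCG Ser — synonymous.
Codon 8: GUG Val / GUG Val — identical.
Codon 9: AUC Ile / AUA Ile — synonymous.
Synonymous differences: 5.

5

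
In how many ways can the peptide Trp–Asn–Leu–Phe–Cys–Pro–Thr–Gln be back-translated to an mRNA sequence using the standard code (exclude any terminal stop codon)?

Trp: 1 codon.
Asn: 2 codons.
Leu: 6 codons.
Phe: 2 codons.
Cys: 2 codons.
Pro: 4 codons.
Thr: 4 codons.
Gln: 2 codons.
1 × 2 × 6 × 2 × 2 × 4 × 4 × 2 = 1536.

1536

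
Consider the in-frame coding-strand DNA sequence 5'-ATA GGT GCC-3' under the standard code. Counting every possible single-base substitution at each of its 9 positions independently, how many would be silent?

Codon 1 (ATA, Ile): 2 synonymous substitutions.
Codon 2 (GGT, Gly): 3 synonymous substitutions.
Codon 3 (GCC, Ala): 3 synonymous substitutions.
Total: 2 + 3 + 3 = 8.

8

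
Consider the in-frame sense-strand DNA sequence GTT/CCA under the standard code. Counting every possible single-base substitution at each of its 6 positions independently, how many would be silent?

Codon 1 (GTT, Val): 3 synonymous substitutions.
Codon 2 (CCA, Pro): 3 synonymous substitutions.
Total: 3 + 3 = 6.

6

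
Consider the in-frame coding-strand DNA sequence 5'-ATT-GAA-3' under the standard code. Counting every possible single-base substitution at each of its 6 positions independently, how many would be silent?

3

Codon 1 (ATT, Ile): 2 synonymous substitutions.
Codon 2 (GAA, Glu): 1 synonymous substitution.
Total: 2 + 1 = 3.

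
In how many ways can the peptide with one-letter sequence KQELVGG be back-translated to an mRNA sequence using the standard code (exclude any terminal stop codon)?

3072

Lys: 2 codons.
Gln: 2 codons.
Glu: 2 codons.
Leu: 6 codons.
Val: 4 codons.
Gly: 4 codons.
Gly: 4 codons.
2 × 2 × 2 × 6 × 4 × 4 × 4 = 3072.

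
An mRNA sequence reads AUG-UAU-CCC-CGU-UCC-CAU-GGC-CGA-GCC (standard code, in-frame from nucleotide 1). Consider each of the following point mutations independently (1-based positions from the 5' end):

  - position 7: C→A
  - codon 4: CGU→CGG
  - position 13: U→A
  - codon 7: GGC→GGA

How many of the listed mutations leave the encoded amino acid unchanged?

Codon 3: CCC (Pro) → ACC (Thr) — missense.
Codon 4: CGU (Arg) → CGG (Arg) — synonymous.
Codon 5: UCC (Ser) → ACC (Thr) — missense.
Codon 7: GGC (Gly) → GGA (Gly) — synonymous.
Synonymous: 2 of 4.

2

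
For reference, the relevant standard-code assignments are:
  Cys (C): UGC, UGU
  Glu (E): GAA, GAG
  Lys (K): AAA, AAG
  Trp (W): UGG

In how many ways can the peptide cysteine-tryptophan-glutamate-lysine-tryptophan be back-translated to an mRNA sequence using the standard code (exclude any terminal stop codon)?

Cys: 2 codons.
Trp: 1 codon.
Glu: 2 codons.
Lys: 2 codons.
Trp: 1 codon.
2 × 1 × 2 × 2 × 1 = 8.

8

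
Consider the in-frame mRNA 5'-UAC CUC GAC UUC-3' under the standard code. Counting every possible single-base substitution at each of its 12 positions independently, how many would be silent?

Codon 1 (UAC, Tyr): 1 synonymous substitution.
Codon 2 (CUC, Leu): 3 synonymous substitutions.
Codon 3 (GAC, Asp): 1 synonymous substitution.
Codon 4 (UUC, Phe): 1 synonymous substitution.
Total: 1 + 3 + 1 + 1 = 6.

6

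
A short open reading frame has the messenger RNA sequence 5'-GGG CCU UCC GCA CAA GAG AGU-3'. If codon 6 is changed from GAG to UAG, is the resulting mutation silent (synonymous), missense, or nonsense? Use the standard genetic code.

Position 16 falls in codon 6: GAG → Glu.
After the substitution the codon is UAG → Stop.
The new codon is a stop codon, so this is a nonsense mutation.

nonsense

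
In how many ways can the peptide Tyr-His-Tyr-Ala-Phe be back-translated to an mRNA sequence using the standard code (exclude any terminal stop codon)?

Tyr: 2 codons.
His: 2 codons.
Tyr: 2 codons.
Ala: 4 codons.
Phe: 2 codons.
2 × 2 × 2 × 4 × 2 = 64.

64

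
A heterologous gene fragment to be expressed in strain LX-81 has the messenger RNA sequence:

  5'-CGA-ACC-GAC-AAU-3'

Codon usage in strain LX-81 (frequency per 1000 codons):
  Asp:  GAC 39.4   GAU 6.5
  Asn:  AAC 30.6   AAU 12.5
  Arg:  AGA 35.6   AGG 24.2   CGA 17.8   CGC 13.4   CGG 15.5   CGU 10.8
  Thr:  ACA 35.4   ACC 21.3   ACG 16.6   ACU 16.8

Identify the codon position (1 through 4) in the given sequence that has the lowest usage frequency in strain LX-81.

Codon 1 CGA (Arg): 17.8 per 1000.
Codon 2 ACC (Thr): 21.3 per 1000.
Codon 3 GAC (Asp): 39.4 per 1000.
Codon 4 AAU (Asn): 12.5 per 1000.
Lowest frequency is 12.5 at codon 4.

4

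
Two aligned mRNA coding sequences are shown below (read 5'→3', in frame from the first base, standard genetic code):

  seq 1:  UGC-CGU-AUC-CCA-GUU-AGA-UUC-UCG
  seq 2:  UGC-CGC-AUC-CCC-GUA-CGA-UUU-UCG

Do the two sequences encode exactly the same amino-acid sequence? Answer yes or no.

yes

Codon 1: UGC Cys / UGC Cys — identical.
Codon 2: CGU Arg / CGC Arg — synonymous.
Codon 3: AUC Ile / AUC Ile — identical.
Codon 4: CCA Pro / CCC Pro — synonymous.
Codon 5: GUU Val / GUA Val — synonymous.
Codon 6: AGA Arg / CGA Arg — synonymous.
Codon 7: UUC Phe / UUU Phe — synonymous.
Codon 8: UCG Ser / UCG Ser — identical.
Nonsynonymous differences: 0 → same protein.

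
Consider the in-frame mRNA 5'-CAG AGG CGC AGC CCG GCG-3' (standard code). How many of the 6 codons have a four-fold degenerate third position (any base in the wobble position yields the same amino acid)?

Codon 1 CAG (Gln): third position 2-fold.
Codon 2 AGG (Arg): third position 2-fold.
Codon 3 CGC (Arg): third position 4-fold.
Codon 4 AGC (Ser): third position 2-fold.
Codon 5 CCG (Pro): third position 4-fold.
Codon 6 GCG (Ala): third position 4-fold.
Four-fold degenerate third positions: 3.

3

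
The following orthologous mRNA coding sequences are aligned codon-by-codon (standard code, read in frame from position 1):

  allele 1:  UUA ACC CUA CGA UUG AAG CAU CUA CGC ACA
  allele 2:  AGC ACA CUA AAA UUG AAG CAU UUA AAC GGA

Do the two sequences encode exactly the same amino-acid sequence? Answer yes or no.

no

Codon 1: UUA Leu / AGC Ser — nonsynonymous.
Codon 2: ACC Thr / ACA Thr — synonymous.
Codon 3: CUA Leu / CUA Leu — identical.
Codon 4: CGA Arg / AAA Lys — nonsynonymous.
Codon 5: UUG Leu / UUG Leu — identical.
Codon 6: AAG Lys / AAG Lys — identical.
Codon 7: CAU His / CAU His — identical.
Codon 8: CUA Leu / UUA Leu — synonymous.
Codon 9: CGC Arg / AAC Asn — nonsynonymous.
Codon 10: ACA Thr / GGA Gly — nonsynonymous.
Nonsynonymous differences: 4 → different protein.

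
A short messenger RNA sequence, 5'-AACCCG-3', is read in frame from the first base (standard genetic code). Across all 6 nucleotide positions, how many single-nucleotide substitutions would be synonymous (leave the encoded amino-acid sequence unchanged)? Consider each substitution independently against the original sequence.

4

Codon 1 (AAC, Asn): 1 synonymous substitution.
Codon 2 (CCG, Pro): 3 synonymous substitutions.
Total: 1 + 3 = 4.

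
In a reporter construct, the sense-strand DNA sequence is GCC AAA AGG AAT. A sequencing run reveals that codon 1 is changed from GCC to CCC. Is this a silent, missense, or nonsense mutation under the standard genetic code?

missense

Position 1 falls in codon 1: GCC → Ala.
After the substitution the codon is CCC → Pro.
Ala ≠ Pro, so this is a missense mutation.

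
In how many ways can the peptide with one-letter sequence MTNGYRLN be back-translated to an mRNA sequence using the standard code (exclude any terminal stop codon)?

4608

Met: 1 codon.
Thr: 4 codons.
Asn: 2 codons.
Gly: 4 codons.
Tyr: 2 codons.
Arg: 6 codons.
Leu: 6 codons.
Asn: 2 codons.
1 × 4 × 2 × 4 × 2 × 6 × 6 × 2 = 4608.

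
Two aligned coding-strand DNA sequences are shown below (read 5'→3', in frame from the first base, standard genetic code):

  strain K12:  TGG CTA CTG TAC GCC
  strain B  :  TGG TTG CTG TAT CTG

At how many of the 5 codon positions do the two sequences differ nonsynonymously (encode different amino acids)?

1

Codon 1: TGG Trp / TGG Trp — identical.
Codon 2: CTA Leu / TTG Leu — synonymous.
Codon 3: CTG Leu / CTG Leu — identical.
Codon 4: TAC Tyr / TAT Tyr — synonymous.
Codon 5: GCC Ala / CTG Leu — nonsynonymous.
Nonsynonymous differences: 1.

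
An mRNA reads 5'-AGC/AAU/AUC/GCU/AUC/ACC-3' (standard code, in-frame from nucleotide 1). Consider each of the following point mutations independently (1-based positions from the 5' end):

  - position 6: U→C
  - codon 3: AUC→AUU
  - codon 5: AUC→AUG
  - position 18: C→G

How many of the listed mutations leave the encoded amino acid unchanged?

3

Codon 2: AAU (Asn) → AAC (Asn) — synonymous.
Codon 3: AUC (Ile) → AUU (Ile) — synonymous.
Codon 5: AUC (Ile) → AUG (Met) — missense.
Codon 6: ACC (Thr) → ACG (Thr) — synonymous.
Synonymous: 3 of 4.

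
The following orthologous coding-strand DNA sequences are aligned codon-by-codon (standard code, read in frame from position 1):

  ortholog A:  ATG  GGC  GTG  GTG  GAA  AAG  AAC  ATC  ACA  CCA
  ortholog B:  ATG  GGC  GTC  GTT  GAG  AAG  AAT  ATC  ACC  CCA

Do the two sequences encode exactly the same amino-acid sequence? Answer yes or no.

Codon 1: ATG Met / ATG Met — identical.
Codon 2: GGC Gly / GGC Gly — identical.
Codon 3: GTG Val / GTC Val — synonymous.
Codon 4: GTG Val / GTT Val — synonymous.
Codon 5: GAA Glu / GAG Glu — synonymous.
Codon 6: AAG Lys / AAG Lys — identical.
Codon 7: AAC Asn / AAT Asn — synonymous.
Codon 8: ATC Ile / ATC Ile — identical.
Codon 9: ACA Thr / ACC Thr — synonymous.
Codon 10: CCA Pro / CCA Pro — identical.
Nonsynonymous differences: 0 → same protein.

yes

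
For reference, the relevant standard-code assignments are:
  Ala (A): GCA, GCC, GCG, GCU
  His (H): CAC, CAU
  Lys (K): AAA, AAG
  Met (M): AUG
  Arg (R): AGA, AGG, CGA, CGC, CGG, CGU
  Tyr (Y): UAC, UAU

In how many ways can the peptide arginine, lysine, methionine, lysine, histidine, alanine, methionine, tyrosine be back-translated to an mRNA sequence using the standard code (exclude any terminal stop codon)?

384

Arg: 6 codons.
Lys: 2 codons.
Met: 1 codon.
Lys: 2 codons.
His: 2 codons.
Ala: 4 codons.
Met: 1 codon.
Tyr: 2 codons.
6 × 2 × 1 × 2 × 2 × 4 × 1 × 2 = 384.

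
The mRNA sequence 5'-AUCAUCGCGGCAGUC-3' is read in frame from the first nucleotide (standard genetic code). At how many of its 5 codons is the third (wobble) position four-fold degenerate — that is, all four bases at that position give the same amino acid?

Codon 1 AUC (Ile): third position 3-fold.
Codon 2 AUC (Ile): third position 3-fold.
Codon 3 GCG (Ala): third position 4-fold.
Codon 4 GCA (Ala): third position 4-fold.
Codon 5 GUC (Val): third position 4-fold.
Four-fold degenerate third positions: 3.

3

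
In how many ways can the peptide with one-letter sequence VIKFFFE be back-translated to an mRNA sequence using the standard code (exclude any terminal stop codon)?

384

Val: 4 codons.
Ile: 3 codons.
Lys: 2 codons.
Phe: 2 codons.
Phe: 2 codons.
Phe: 2 codons.
Glu: 2 codons.
4 × 3 × 2 × 2 × 2 × 2 × 2 = 384.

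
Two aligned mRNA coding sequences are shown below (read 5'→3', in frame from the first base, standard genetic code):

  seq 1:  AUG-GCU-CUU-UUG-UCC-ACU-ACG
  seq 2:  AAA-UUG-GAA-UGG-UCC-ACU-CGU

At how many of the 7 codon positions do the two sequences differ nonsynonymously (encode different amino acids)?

Codon 1: AUG Met / AAA Lys — nonsynonymous.
Codon 2: GCU Ala / UUG Leu — nonsynonymous.
Codon 3: CUU Leu / GAA Glu — nonsynonymous.
Codon 4: UUG Leu / UGG Trp — nonsynonymous.
Codon 5: UCC Ser / UCC Ser — identical.
Codon 6: ACU Thr / ACU Thr — identical.
Codon 7: ACG Thr / CGU Arg — nonsynonymous.
Nonsynonymous differences: 5.

5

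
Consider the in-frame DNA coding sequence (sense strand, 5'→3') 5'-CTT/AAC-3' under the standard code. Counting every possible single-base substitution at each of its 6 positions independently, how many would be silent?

4

Codon 1 (CTT, Leu): 3 synonymous substitutions.
Codon 2 (AAC, Asn): 1 synonymous substitution.
Total: 3 + 1 = 4.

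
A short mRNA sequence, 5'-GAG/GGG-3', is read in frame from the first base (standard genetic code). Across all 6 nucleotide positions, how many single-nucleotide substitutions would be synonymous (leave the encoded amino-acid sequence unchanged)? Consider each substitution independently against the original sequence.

Codon 1 (GAG, Glu): 1 synonymous substitution.
Codon 2 (GGG, Gly): 3 synonymous substitutions.
Total: 1 + 3 = 4.

4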